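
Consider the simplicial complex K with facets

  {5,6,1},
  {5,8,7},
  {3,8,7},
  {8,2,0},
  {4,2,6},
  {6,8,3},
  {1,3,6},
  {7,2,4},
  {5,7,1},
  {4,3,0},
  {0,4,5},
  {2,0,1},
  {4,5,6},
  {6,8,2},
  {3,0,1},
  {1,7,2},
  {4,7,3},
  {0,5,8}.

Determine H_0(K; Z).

Order the vertices as 0 < 1 < 2 < 3 < 4 < 5 < 6 < 7 < 8. Listing each simplex with vertices in this order, K has dimension 2 with simplices:

  0-simplices (9): [0], [1], [2], [3], [4], [5], [6], [7], [8]
  1-simplices (27): (27 of them)
  2-simplices (18): [0,1,2], [0,1,3], [0,2,8], [0,3,4], [0,4,5], [0,5,8], [1,2,7], [1,3,6], [1,5,6], [1,5,7], [2,4,6], [2,4,7], [2,6,8], [3,4,7], [3,6,8], [3,7,8], [4,5,6], [5,7,8]

giving chain groups C_0 ≅ Z^9, C_1 ≅ Z^27, C_2 ≅ Z^18.

Boundary ∂_1: C_1 → C_0 maps an edge to its endpoints' difference, ∂[p,q] = q − p. For instance
  ∂[0,2] = [2] − [0].
This gives a 9×27 integer matrix of rank 8; reducing to Smith normal form yields diagonal entries (1,1,1,1,1,1,1,1).

∂_2: C_2 → C_1 sends each 2-simplex [p,q,r] to [q,r] − [p,r] + [p,q]. For instance
  ∂[0,1,2] = [1,2] − [0,2] + [0,1],
  ∂[2,4,6] = [4,6] − [2,6] + [2,4].
The 27×18 boundary matrix has rank 17 and Smith normal form diag(1,1,1,1,1,1,1,1,1,1,1,1,1,1,1,1,1).

Computing H_k = (kernel of ∂_k) / (image of ∂_{k+1}):

  H_0: rank C_0 − rank ∂_1 = 9 − 8 = 1, and the invariant factors of ∂_1 are all 1, so H_0 ≅ Z.

(K is a triangulation of the torus T^2.)

H_0 = Z.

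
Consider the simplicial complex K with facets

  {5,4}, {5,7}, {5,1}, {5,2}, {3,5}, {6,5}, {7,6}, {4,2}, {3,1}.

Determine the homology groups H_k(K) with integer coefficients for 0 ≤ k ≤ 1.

H_0 = Z,  H_1 = Z^3.

Order the vertices as 1 < 2 < 3 < 4 < 5 < 6 < 7. Listing each simplex with vertices in this order, K has dimension 1 with simplices:

  0-simplices (7): [1], [2], [3], [4], [5], [6], [7]
  1-simplices (9): [1,3], [1,5], [2,4], [2,5], [3,5], [4,5], [5,6], [5,7], [6,7]

giving chain groups C_0 ≅ Z^7, C_1 ≅ Z^9.

∂_1: C_1 → C_0 is given by ∂[p,q] = [q] − [p].
As a 7×9 matrix over Z this has rank 6, with invariant factors (1,1,1,1,1,1).

Computing H_k = (kernel of ∂_k) / (image of ∂_{k+1}):

  H_0: rank C_0 − rank ∂_1 = 7 − 6 = 1, and the invariant factors of ∂_1 are all 1, so H_0 = Z.
  H_1: rank ker ∂_1 − rank ∂_2 = (9 − 6) − 0 = 3, and there is no ∂_2, so H_1 = Z^3.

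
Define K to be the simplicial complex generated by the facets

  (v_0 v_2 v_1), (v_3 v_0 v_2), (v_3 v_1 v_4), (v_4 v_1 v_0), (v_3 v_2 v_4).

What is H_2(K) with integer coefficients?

H_2 = 0.

We work with the vertex ordering v_0 < v_1 < v_2 < v_3 < v_4. The simplices of K, each written with vertices in increasing order, are:

  0-simplices (5): [v_0], [v_1], [v_2], [v_3], [v_4]
  1-simplices (10): [v_0,v_1], [v_0,v_2], [v_0,v_3], [v_0,v_4], [v_1,v_2], [v_1,v_3], [v_1,v_4], [v_2,v_3], [v_2,v_4], [v_3,v_4]
  2-simplices (5): [v_0,v_1,v_2], [v_0,v_1,v_4], [v_0,v_2,v_3], [v_1,v_3,v_4], [v_2,v_3,v_4]

so the chain groups are C_0 ≅ Z^5, C_1 ≅ Z^10, C_2 ≅ Z^5.

∂_1: C_1 → C_0 maps an edge to its endpoints' difference, ∂[p,q] = q − p. For instance
  ∂[v_2,v_4] = [v_4] − [v_2].
The resulting 5×10 matrix has rank 4, and its Smith normal form has invariant factors (1,1,1,1).

∂_2: C_2 → C_1 maps a triangle to the signed sum of its edges. For instance
  ∂[v_0,v_1,v_4] = [v_1,v_4] − [v_0,v_4] + [v_0,v_1],
  ∂[v_0,v_2,v_3] = [v_2,v_3] − [v_0,v_3] + [v_0,v_2].
As a 10×5 matrix over Z this has rank 5, with invariant factors (1,1,1,1,1).

Now H_k = ker ∂_k / im ∂_{k+1}, so:

  H_2: rank ker ∂_2 − rank ∂_3 = (5 − 5) − 0 = 0, and there is no ∂_3, so H_2 ≅ 0.

(K is a triangulation of the Möbius band.)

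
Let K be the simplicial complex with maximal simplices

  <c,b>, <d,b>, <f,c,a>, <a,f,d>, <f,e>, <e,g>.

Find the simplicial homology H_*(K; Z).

We work with the vertex ordering a < b < c < d < e < f < g. The simplices of K, each written with vertices in increasing order, are:

  0-simplices (7): a, b, c, d, e, f, g
  1-simplices (9): ac, ad, af, bc, bd, cf, df, ef, eg
  2-simplices (2): acf, adf

so the chain groups are C_0 ≅ Z^7, C_1 ≅ Z^9, C_2 ≅ Z^2.

Boundary ∂_1: C_1 → C_0 sends each edge [p,q] (with p < q) to q − p. For instance
  ∂af = f − a.
As a 7×9 matrix over Z this has rank 6, with invariant factors (1,1,1,1,1,1).

The boundary map ∂_2: C_2 → C_1 sends each 2-simplex [p,q,r] to [q,r] − [p,r] + [p,q]. For instance
  ∂acf = cf − af + ac,
  ∂adf = df − af + ad.
As a 9×2 matrix over Z this has rank 2, with invariant factors (1,1).

Now H_k = ker ∂_k / im ∂_{k+1}, so:

  H_0: rank C_0 − rank ∂_1 = 7 − 6 = 1, and the invariant factors of ∂_1 are all 1, so H_0 = Z.
  H_1: rank ker ∂_1 − rank ∂_2 = (9 − 6) − 2 = 1, and the invariant factors of ∂_2 are all 1, so H_1 = Z.
  H_2: rank ker ∂_2 − rank ∂_3 = (2 − 2) − 0 = 0, and there is no ∂_3, so H_2 = 0.

H_0 = Z,  H_1 = Z,  H_2 = 0.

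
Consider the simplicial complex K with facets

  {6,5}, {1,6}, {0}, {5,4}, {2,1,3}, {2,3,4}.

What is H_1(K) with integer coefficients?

H_1 = Z.

Fix the vertex order 0 < 1 < 2 < 3 < 4 < 5 < 6 and write every simplex with vertices in increasing order. Then dim K = 2 and the simplices of K are:

  0-simplices (7): [0], [1], [2], [3], [4], [5], [6]
  1-simplices (8): [1,2], [1,3], [1,6], [2,3], [2,4], [3,4], [4,5], [5,6]
  2-simplices (2): [1,2,3], [2,3,4]

so the chain groups are C_0 ≅ Z^7, C_1 ≅ Z^8, C_2 ≅ Z^2.

The boundary map ∂_1: C_1 → C_0 maps an edge to its endpoints' difference, ∂[p,q] = q − p.
As a 7×8 matrix over Z this has rank 5, with invariant factors (1,1,1,1,1).

Boundary ∂_2: C_2 → C_1 maps a triangle to the signed sum of its edges. For instance
  ∂[1,2,3] = [2,3] − [1,3] + [1,2],
  ∂[2,3,4] = [3,4] − [2,4] + [2,3].
As a 8×2 matrix over Z this has rank 2, with invariant factors (1,1).

From H_k ≅ ker(∂_k) / im(∂_{k+1}) we obtain:

  H_1: rank ker ∂_1 − rank ∂_2 = (8 − 5) − 2 = 1, and the invariant factors of ∂_2 are all 1, so H_1 ≅ Z.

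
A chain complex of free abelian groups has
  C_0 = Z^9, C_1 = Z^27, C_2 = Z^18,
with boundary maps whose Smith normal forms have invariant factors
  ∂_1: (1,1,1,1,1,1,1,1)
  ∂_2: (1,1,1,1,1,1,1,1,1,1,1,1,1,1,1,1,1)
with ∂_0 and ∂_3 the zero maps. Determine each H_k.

H_0: b_0 = 9 − 0 − 8 = 1; torsion from ∂_1 factors > 1: none. So H_0 ≅ Z.
H_1: b_1 = 27 − 8 − 17 = 2; torsion from ∂_2 factors > 1: none. So H_1 ≅ Z^2.
H_2: b_2 = 18 − 17 − 0 = 1; torsion from ∂_3 factors > 1: none. So H_2 ≅ Z.

H_0 ≅ Z,  H_1 ≅ Z^2,  H_2 ≅ Z.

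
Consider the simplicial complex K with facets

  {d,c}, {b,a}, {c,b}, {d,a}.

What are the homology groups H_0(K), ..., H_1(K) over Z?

H_0 ≅ Z,  H_1 ≅ Z.

We work with the vertex ordering a < b < c < d. The simplices of K, each written with vertices in increasing order, are:

  0-simplices (4): a, b, c, d
  1-simplices (4): ab, ad, bc, cd

giving chain groups C_0 ≅ Z^4, C_1 ≅ Z^4.

The boundary map ∂_1: C_1 → C_0 is given by ∂[p,q] = [q] − [p]. For instance
  ∂ab = b − a.
The 4×4 boundary matrix has rank 3 and Smith normal form diag(1,1,1).

From H_k ≅ ker(∂_k) / im(∂_{k+1}) we obtain:

  H_0: rank C_0 − rank ∂_1 = 4 − 3 = 1, and the invariant factors of ∂_1 are all 1, so H_0 = Z.
  H_1: rank ker ∂_1 − rank ∂_2 = (4 − 3) − 0 = 1, and there is no ∂_2, so H_1 = Z.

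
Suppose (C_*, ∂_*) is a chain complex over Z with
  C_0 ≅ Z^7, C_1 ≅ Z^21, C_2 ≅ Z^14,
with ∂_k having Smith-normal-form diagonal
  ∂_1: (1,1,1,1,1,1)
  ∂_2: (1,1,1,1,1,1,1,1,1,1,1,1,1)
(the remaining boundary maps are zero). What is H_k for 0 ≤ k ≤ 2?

H_0 ≅ Z,  H_1 ≅ Z^2,  H_2 ≅ Z.

H_0: b_0 = 7 − 0 − 6 = 1; torsion from ∂_1 factors > 1: none. So H_0 ≅ Z.
H_1: b_1 = 21 − 6 − 13 = 2; torsion from ∂_2 factors > 1: none. So H_1 ≅ Z^2.
H_2: b_2 = 14 − 13 − 0 = 1; torsion from ∂_3 factors > 1: none. So H_2 ≅ Z.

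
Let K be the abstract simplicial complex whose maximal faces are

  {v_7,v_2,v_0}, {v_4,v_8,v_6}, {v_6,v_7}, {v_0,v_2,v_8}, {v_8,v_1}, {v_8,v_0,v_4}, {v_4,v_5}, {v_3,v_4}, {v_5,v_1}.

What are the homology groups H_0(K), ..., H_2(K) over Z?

H_0 ≅ Z,  H_1 ≅ Z^2,  H_2 = 0.

Fix the vertex order v_0 < v_1 < v_2 < v_3 < v_4 < v_5 < v_6 < v_7 < v_8 and write every simplex with vertices in increasing order. Then dim K = 2 and the simplices of K are:

  0-simplices (9): [v_0], [v_1], [v_2], [v_3], [v_4], [v_5], [v_6], [v_7], [v_8]
  1-simplices (14): [v_0,v_2], [v_0,v_4], [v_0,v_7], [v_0,v_8], [v_1,v_5], [v_1,v_8], [v_2,v_7], [v_2,v_8], [v_3,v_4], [v_4,v_5], [v_4,v_6], [v_4,v_8], [v_6,v_7], [v_6,v_8]
  2-simplices (4): [v_0,v_2,v_7], [v_0,v_2,v_8], [v_0,v_4,v_8], [v_4,v_6,v_8]

so the chain groups are C_0 ≅ Z^9, C_1 ≅ Z^14, C_2 ≅ Z^4.

The boundary map ∂_1: C_1 → C_0 sends each edge [p,q] (with p < q) to q − p.
The 9×14 boundary matrix has rank 8 and Smith normal form diag(1,1,1,1,1,1,1,1).

The boundary map ∂_2: C_2 → C_1 maps a triangle to the signed sum of its edges. For instance
  ∂[v_4,v_6,v_8] = [v_6,v_8] − [v_4,v_8] + [v_4,v_6],
  ∂[v_0,v_2,v_7] = [v_2,v_7] − [v_0,v_7] + [v_0,v_2].
The resulting 14×4 matrix has rank 4, and its Smith normal form has invariant factors (1,1,1,1).

Computing H_k = (kernel of ∂_k) / (image of ∂_{k+1}):

  H_0: rank C_0 − rank ∂_1 = 9 − 8 = 1, and the invariant factors of ∂_1 are all 1, so H_0 ≅ Z.
  H_1: rank ker ∂_1 − rank ∂_2 = (14 − 8) − 4 = 2, and the invariant factors of ∂_2 are all 1, so H_1 ≅ Z^2.
  H_2: rank ker ∂_2 − rank ∂_3 = (4 − 4) − 0 = 0, and there is no ∂_3, so H_2 ≅ 0.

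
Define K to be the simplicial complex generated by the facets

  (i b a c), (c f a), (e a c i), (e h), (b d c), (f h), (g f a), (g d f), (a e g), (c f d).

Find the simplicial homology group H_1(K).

Order the vertices as a < b < c < d < e < f < g < h < i. Listing each simplex with vertices in this order, K has dimension 3 with simplices:

  0-simplices (9): a, b, c, d, e, f, g, h, i
  1-simplices (20): ab, ac, ae, af, ag, ai, bc, bd, bi, cd, ce, cf, ci, df, dg, eg, eh, ei, fg, fh
  2-simplices (13): abc, abi, ace, acf, aci, aeg, aei, afg, bcd, bci, cdf, cei, dfg
  3-simplices (2): abci, acei

giving chain groups C_0 ≅ Z^9, C_1 ≅ Z^20, C_2 ≅ Z^13, C_3 ≅ Z^2.

Boundary ∂_1: C_1 → C_0 sends each edge [p,q] (with p < q) to q − p. For instance
  ∂ab = b − a.
As a 9×20 matrix over Z this has rank 8, with invariant factors (1,1,1,1,1,1,1,1).

Boundary ∂_2: C_2 → C_1 acts by ∂[p,q,r] = [q,r] − [p,r] + [p,q]. For instance
  ∂abi = bi − ai + ab,
  ∂afg = fg − ag + af.
The resulting 20×13 matrix has rank 11, and its Smith normal form has invariant factors (1,1,1,1,1,1,1,1,1,1,1).

Boundary ∂_3: C_3 → C_2 sends each 3-simplex σ to the alternating sum Σ_i (−1)^i (σ with its i-th vertex removed). For instance
  ∂acei = cei − aei + aci − ace,
  ∂abci = bci − aci + abi − abc.
The 13×2 boundary matrix has rank 2 and Smith normal form diag(1,1).

Reading off H_k = ker ∂_k / im ∂_{k+1}:

  H_1: rank ker ∂_1 − rank ∂_2 = (20 − 8) − 11 = 1, and the invariant factors of ∂_2 are all 1, so H_1 = Z.

H_1 = Z.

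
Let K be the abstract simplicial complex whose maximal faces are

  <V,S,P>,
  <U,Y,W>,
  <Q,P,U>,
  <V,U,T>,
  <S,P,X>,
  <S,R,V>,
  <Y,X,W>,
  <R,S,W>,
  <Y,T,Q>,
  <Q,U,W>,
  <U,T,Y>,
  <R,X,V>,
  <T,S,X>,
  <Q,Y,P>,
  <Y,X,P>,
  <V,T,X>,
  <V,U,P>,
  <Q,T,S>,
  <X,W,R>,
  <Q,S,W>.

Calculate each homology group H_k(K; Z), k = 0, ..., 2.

Take the total order P < Q < R < S < T < U < V < W < X < Y on the vertex set. Then K (dimension 2) consists of the simplices:

  0-simplices (10): P, Q, R, S, T, U, V, W, X, Y
  1-simplices (30): PQ, PS, PU, PV, PX, PY, QS, QT, QU, QW, QY, RS, RV, RW, RX, ST, SV, SW, SX, TU, TV, TX, TY, UV, UW, UY, VX, WX, WY, XY
  2-simplices (20): PQU, PQY, PSV, PSX, PUV, PXY, QST, QSW, QTY, QUW, RSV, RSW, RVX, RWX, STX, TUV, TUY, TVX, UWY, WXY

so the chain groups are C_0 ≅ Z^10, C_1 ≅ Z^30, C_2 ≅ Z^20.

Boundary ∂_1: C_1 → C_0 is given by ∂[p,q] = [q] − [p]. For instance
  ∂PY = Y − P.
The resulting 10×30 matrix has rank 9, and its Smith normal form has invariant factors (1,1,1,1,1,1,1,1,1).

The boundary map ∂_2: C_2 → C_1 acts by ∂[p,q,r] = [q,r] − [p,r] + [p,q]. For instance
  ∂WXY = XY − WY + WX,
  ∂STX = TX − SX + ST.
The resulting 30×20 matrix has rank 20, and its Smith normal form has invariant factors (1,1,1,1,1,1,1,1,1,1,1,1,1,1,1,1,1,1,1,2).

Now H_k = ker ∂_k / im ∂_{k+1}, so:

  H_0: rank C_0 − rank ∂_1 = 10 − 9 = 1, and the invariant factors of ∂_1 are all 1, so H_0 = Z.
  H_1: rank ker ∂_1 − rank ∂_2 = (30 − 9) − 20 = 1, and ∂_2 has invariant factor 2 > 1, so H_1 = Z ⊕ Z/2.
  H_2: rank ker ∂_2 − rank ∂_3 = (20 − 20) − 0 = 0, and there is no ∂_3, so H_2 = 0.

(K is a triangulation of the Klein bottle.)

H_0 ≅ Z,  H_1 ≅ Z ⊕ Z/2,  H_2 = 0.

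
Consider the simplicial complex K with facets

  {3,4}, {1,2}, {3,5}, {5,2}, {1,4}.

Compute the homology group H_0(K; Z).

H_0 ≅ Z.

We work with the vertex ordering 1 < 2 < 3 < 4 < 5. The simplices of K, each written with vertices in increasing order, are:

  0-simplices (5): [1], [2], [3], [4], [5]
  1-simplices (5): [1,2], [1,4], [2,5], [3,4], [3,5]

so the chain groups are C_0 ≅ Z^5, C_1 ≅ Z^5.

Boundary ∂_1: C_1 → C_0 sends each edge [p,q] (with p < q) to q − p.
The resulting 5×5 matrix has rank 4, and its Smith normal form has invariant factors (1,1,1,1).

From H_k ≅ ker(∂_k) / im(∂_{k+1}) we obtain:

  H_0: rank C_0 − rank ∂_1 = 5 − 4 = 1, and the invariant factors of ∂_1 are all 1, so H_0 = Z.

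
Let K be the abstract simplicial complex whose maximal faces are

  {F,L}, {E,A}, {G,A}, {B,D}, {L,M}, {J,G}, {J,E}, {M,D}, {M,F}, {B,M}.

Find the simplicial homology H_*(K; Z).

K has 9 vertices, 10 edges.
rank ∂_0 = 0, rank ∂_1 = 7 ⇒ b_0 = 9 − 0 − 7 = 2; all invariant factors of ∂_1 are 1 so no torsion. So H_0 ≅ Z^2.
rank ∂_1 = 7, rank ∂_2 = 0 ⇒ b_1 = 10 − 7 − 0 = 3. So H_1 ≅ Z^3.

H_0 ≅ Z^2,  H_1 ≅ Z^3.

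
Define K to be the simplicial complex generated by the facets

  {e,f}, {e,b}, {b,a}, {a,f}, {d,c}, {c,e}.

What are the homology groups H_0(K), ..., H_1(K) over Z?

H_0 = Z,  H_1 = Z.

K has 6 vertices, 6 edges.
rank ∂_0 = 0, rank ∂_1 = 5 ⇒ b_0 = 6 − 0 − 5 = 1; all invariant factors of ∂_1 are 1 so no torsion. So H_0 ≅ Z.
rank ∂_1 = 5, rank ∂_2 = 0 ⇒ b_1 = 6 − 5 − 0 = 1. So H_1 ≅ Z.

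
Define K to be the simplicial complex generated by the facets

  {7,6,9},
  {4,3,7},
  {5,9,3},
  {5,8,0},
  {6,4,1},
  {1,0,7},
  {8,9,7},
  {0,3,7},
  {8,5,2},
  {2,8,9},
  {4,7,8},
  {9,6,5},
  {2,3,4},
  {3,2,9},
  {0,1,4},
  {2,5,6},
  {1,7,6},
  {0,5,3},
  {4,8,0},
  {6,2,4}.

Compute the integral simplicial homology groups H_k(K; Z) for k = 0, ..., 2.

H_0 ≅ Z,  H_1 ≅ Z ⊕ Z_2,  H_2 = 0.

Take the total order 0 < 1 < 2 < 3 < 4 < 5 < 6 < 7 < 8 < 9 on the vertex set. Then K (dimension 2) consists of the simplices:

  0-simplices (10): [0], [1], [2], [3], [4], [5], [6], [7], [8], [9]
  1-simplices (30): (30 of them)
  2-simplices (20): (20 of them)

Hence C_0 ≅ Z^10, C_1 ≅ Z^30, C_2 ≅ Z^20.

∂_1: C_1 → C_0 sends each edge [p,q] (with p < q) to q − p. For instance
  ∂[3,9] = [9] − [3].
The 10×30 boundary matrix has rank 9 and Smith normal form diag(1,1,1,1,1,1,1,1,1).

∂_2: C_2 → C_1 maps a triangle to the signed sum of its edges. For instance
  ∂[3,4,7] = [4,7] − [3,7] + [3,4],
  ∂[7,8,9] = [8,9] − [7,9] + [7,8].
This gives a 30×20 integer matrix of rank 20; reducing to Smith normal form yields diagonal entries (1,1,1,1,1,1,1,1,1,1,1,1,1,1,1,1,1,1,1,2).

From H_k ≅ ker(∂_k) / im(∂_{k+1}) we obtain:

  H_0: rank C_0 − rank ∂_1 = 10 − 9 = 1, and the invariant factors of ∂_1 are all 1, so H_0 = Z.
  H_1: rank ker ∂_1 − rank ∂_2 = (30 − 9) − 20 = 1, and ∂_2 has invariant factor 2 > 1, so H_1 = Z ⊕ Z_2.
  H_2: rank ker ∂_2 − rank ∂_3 = (20 − 20) − 0 = 0, and there is no ∂_3, so H_2 = 0.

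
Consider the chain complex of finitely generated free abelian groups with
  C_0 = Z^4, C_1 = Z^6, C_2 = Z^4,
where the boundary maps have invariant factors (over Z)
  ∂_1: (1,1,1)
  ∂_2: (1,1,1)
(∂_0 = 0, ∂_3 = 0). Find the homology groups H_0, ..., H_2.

H_0 = Z,  H_1 = 0,  H_2 = Z.

H_0: b_0 = 4 − 0 − 3 = 1; torsion from ∂_1 factors > 1: none. So H_0 = Z.
H_1: b_1 = 6 − 3 − 3 = 0; torsion from ∂_2 factors > 1: none. So H_1 = 0.
H_2: b_2 = 4 − 3 − 0 = 1; torsion from ∂_3 factors > 1: none. So H_2 = Z.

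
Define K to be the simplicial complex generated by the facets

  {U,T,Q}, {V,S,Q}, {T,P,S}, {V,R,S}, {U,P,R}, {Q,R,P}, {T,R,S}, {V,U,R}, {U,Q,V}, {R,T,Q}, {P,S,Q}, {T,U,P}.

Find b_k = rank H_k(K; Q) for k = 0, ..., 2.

K has 7 vertices, 18 edges, 12 triangles.
rank ∂_0 = 0, rank ∂_1 = 6 ⇒ b_0 = 7 − 0 − 6 = 1; all invariant factors of ∂_1 are 1 so no torsion. So H_0 ≅ Z.
rank ∂_1 = 6, rank ∂_2 = 12 ⇒ b_1 = 18 − 6 − 12 = 0; ∂_2 has invariant factor(s) [2] giving torsion. So H_1 ≅ Z/2Z.
rank ∂_2 = 12, rank ∂_3 = 0 ⇒ b_2 = 12 − 12 − 0 = 0. So H_2 ≅ 0.

b_0 = 1, b_1 = 0, b_2 = 0.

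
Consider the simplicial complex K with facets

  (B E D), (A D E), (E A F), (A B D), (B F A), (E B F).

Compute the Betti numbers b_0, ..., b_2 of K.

We work with the vertex ordering A < B < D < E < F. The simplices of K, each written with vertices in increasing order, are:

  0-simplices (5): A, B, D, E, F
  1-simplices (9): AB, AD, AE, AF, BD, BE, BF, DE, EF
  2-simplices (6): ABD, ABF, ADE, AEF, BDE, BEF

giving chain groups C_0 ≅ Z^5, C_1 ≅ Z^9, C_2 ≅ Z^6.

∂_1: C_1 → C_0 is given by ∂[p,q] = [q] − [p]. For instance
  ∂AB = B − A.
As a 5×9 matrix over Z this has rank 4, with invariant factors (1,1,1,1).

∂_2: C_2 → C_1 sends each 2-simplex [p,q,r] to [q,r] − [p,r] + [p,q]. For instance
  ∂BDE = DE − BE + BD,
  ∂BEF = EF − BF + BE.
As a 9×6 matrix over Z this has rank 5, with invariant factors (1,1,1,1,1).

Computing H_k = (kernel of ∂_k) / (image of ∂_{k+1}):

  H_0: rank C_0 − rank ∂_1 = 5 − 4 = 1, and the invariant factors of ∂_1 are all 1, so H_0 ≅ Z.
  H_1: rank ker ∂_1 − rank ∂_2 = (9 − 4) − 5 = 0, and the invariant factors of ∂_2 are all 1, so H_1 ≅ 0.
  H_2: rank ker ∂_2 − rank ∂_3 = (6 − 5) − 0 = 1, and there is no ∂_3, so H_2 ≅ Z.

Hence the Betti numbers are b_0 = 1, b_1 = 0, b_2 = 1.

b_0 = 1, b_1 = 0, b_2 = 1.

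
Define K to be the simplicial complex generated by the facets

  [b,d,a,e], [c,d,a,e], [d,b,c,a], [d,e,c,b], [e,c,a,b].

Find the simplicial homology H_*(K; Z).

H_0 = Z,  H_1 = 0,  H_2 = 0,  H_3 = Z.

We work with the vertex ordering a < b < c < d < e. The simplices of K, each written with vertices in increasing order, are:

  0-simplices (5): a, b, c, d, e
  1-simplices (10): ab, ac, ad, ae, bc, bd, be, cd, ce, de
  2-simplices (10): abc, abd, abe, acd, ace, ade, bcd, bce, bde, cde
  3-simplices (5): abcd, abce, abde, acde, bcde

giving chain groups C_0 ≅ Z^5, C_1 ≅ Z^10, C_2 ≅ Z^10, C_3 ≅ Z^5.

Boundary ∂_1: C_1 → C_0 sends each edge [p,q] (with p < q) to q − p.
As a 5×10 matrix over Z this has rank 4, with invariant factors (1,1,1,1).

The boundary map ∂_2: C_2 → C_1 sends each 2-simplex [p,q,r] to [q,r] − [p,r] + [p,q]. For instance
  ∂bde = de − be + bd,
  ∂ade = de − ae + ad.
The resulting 10×10 matrix has rank 6, and its Smith normal form has invariant factors (1,1,1,1,1,1).

Boundary ∂_3: C_3 → C_2 sends each 3-simplex σ to the alternating sum Σ_i (−1)^i (σ with its i-th vertex removed). For instance
  ∂abce = bce − ace + abe − abc,
  ∂abde = bde − ade + abe − abd.
The resulting 10×5 matrix has rank 4, and its Smith normal form has invariant factors (1,1,1,1).

Reading off H_k = ker ∂_k / im ∂_{k+1}:

  H_0: rank C_0 − rank ∂_1 = 5 − 4 = 1, and the invariant factors of ∂_1 are all 1, so H_0 ≅ Z.
  H_1: rank ker ∂_1 − rank ∂_2 = (10 − 4) − 6 = 0, and the invariant factors of ∂_2 are all 1, so H_1 ≅ 0.
  H_2: rank ker ∂_2 − rank ∂_3 = (10 − 6) − 4 = 0, and the invariant factors of ∂_3 are all 1, so H_2 ≅ 0.
  H_3: rank ker ∂_3 − rank ∂_4 = (5 − 4) − 0 = 1, and there is no ∂_4, so H_3 ≅ Z.

As a check, the Euler characteristic is 5 − 10 + 10 − 5 = 0, which agrees with 1 − 0 + 0 − 1 = 0.
(K is a triangulation of the 3-sphere S^3.)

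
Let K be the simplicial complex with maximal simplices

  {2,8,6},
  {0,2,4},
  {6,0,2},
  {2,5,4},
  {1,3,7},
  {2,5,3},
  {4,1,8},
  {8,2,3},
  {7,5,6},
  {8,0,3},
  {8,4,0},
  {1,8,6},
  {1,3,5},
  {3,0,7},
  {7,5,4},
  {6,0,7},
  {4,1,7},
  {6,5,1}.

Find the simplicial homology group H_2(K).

Fix the vertex order 0 < 1 < 2 < 3 < 4 < 5 < 6 < 7 < 8 and write every simplex with vertices in increasing order. Then dim K = 2 and the simplices of K are:

  0-simplices (9): [0], [1], [2], [3], [4], [5], [6], [7], [8]
  1-simplices (27): (27 of them)
  2-simplices (18): [0,2,4], [0,2,6], [0,3,7], [0,3,8], [0,4,8], [0,6,7], [1,3,5], [1,3,7], [1,4,7], [1,4,8], [1,5,6], [1,6,8], [2,3,5], [2,3,8], [2,4,5], [2,6,8], [4,5,7], [5,6,7]

Hence C_0 ≅ Z^9, C_1 ≅ Z^27, C_2 ≅ Z^18.

∂_1: C_1 → C_0 sends each edge [p,q] (with p < q) to q − p. For instance
  ∂[1,4] = [4] − [1].
The 9×27 boundary matrix has rank 8 and Smith normal form diag(1,1,1,1,1,1,1,1).

Boundary ∂_2: C_2 → C_1 acts by ∂[p,q,r] = [q,r] − [p,r] + [p,q]. For instance
  ∂[0,4,8] = [4,8] − [0,8] + [0,4],
  ∂[5,6,7] = [6,7] − [5,7] + [5,6].
As a 27×18 matrix over Z this has rank 18, with invariant factors (1,1,1,1,1,1,1,1,1,1,1,1,1,1,1,1,1,2).

Now H_k = ker ∂_k / im ∂_{k+1}, so:

  H_2: rank ker ∂_2 − rank ∂_3 = (18 − 18) − 0 = 0, and there is no ∂_3, so H_2 = 0.

H_2 = 0.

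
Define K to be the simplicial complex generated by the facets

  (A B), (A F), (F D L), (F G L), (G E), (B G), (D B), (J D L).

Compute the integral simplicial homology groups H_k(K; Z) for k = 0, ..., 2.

H_0 = Z,  H_1 = Z^2,  H_2 = 0.

Take the total order A < B < D < E < F < G < J < L on the vertex set. Then K (dimension 2) consists of the simplices:

  0-simplices (8): A, B, D, E, F, G, J, L
  1-simplices (12): AB, AF, BD, BG, DF, DJ, DL, EG, FG, FL, GL, JL
  2-simplices (3): DFL, DJL, FGL

giving chain groups C_0 ≅ Z^8, C_1 ≅ Z^12, C_2 ≅ Z^3.

The boundary map ∂_1: C_1 → C_0 sends each edge [p,q] (with p < q) to q − p. For instance
  ∂DL = L − D.
As a 8×12 matrix over Z this has rank 7, with invariant factors (1,1,1,1,1,1,1).

∂_2: C_2 → C_1 sends each 2-simplex [p,q,r] to [q,r] − [p,r] + [p,q]. For instance
  ∂DJL = JL − DL + DJ,
  ∂FGL = GL − FL + FG.
The 12×3 boundary matrix has rank 3 and Smith normal form diag(1,1,1).

Reading off H_k = ker ∂_k / im ∂_{k+1}:

  H_0: rank C_0 − rank ∂_1 = 8 − 7 = 1, and the invariant factors of ∂_1 are all 1, so H_0 = Z.
  H_1: rank ker ∂_1 − rank ∂_2 = (12 − 7) − 3 = 2, and the invariant factors of ∂_2 are all 1, so H_1 = Z^2.
  H_2: rank ker ∂_2 − rank ∂_3 = (3 − 3) − 0 = 0, and there is no ∂_3, so H_2 = 0.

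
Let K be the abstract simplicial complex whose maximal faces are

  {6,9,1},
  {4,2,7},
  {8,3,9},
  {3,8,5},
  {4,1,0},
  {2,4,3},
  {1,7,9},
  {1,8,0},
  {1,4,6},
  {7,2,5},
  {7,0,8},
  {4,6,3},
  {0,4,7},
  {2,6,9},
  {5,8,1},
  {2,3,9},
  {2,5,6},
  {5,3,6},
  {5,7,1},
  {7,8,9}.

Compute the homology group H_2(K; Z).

We work with the vertex ordering 0 < 1 < 2 < 3 < 4 < 5 < 6 < 7 < 8 < 9. The simplices of K, each written with vertices in increasing order, are:

  0-simplices (10): [0], [1], [2], [3], [4], [5], [6], [7], [8], [9]
  1-simplices (30): (30 of them)
  2-simplices (20): (20 of them)

Hence C_0 ≅ Z^10, C_1 ≅ Z^30, C_2 ≅ Z^20.

The boundary map ∂_1: C_1 → C_0 is given by ∂[p,q] = [q] − [p]. For instance
  ∂[8,9] = [9] − [8].
The resulting 10×30 matrix has rank 9, and its Smith normal form has invariant factors (1,1,1,1,1,1,1,1,1).

∂_2: C_2 → C_1 acts by ∂[p,q,r] = [q,r] − [p,r] + [p,q]. For instance
  ∂[0,1,4] = [1,4] − [0,4] + [0,1],
  ∂[1,7,9] = [7,9] − [1,9] + [1,7].
The 30×20 boundary matrix has rank 20 and Smith normal form diag(1,1,1,1,1,1,1,1,1,1,1,1,1,1,1,1,1,1,1,2).

Computing H_k = (kernel of ∂_k) / (image of ∂_{k+1}):

  H_2: rank ker ∂_2 − rank ∂_3 = (20 − 20) − 0 = 0, and there is no ∂_3, so H_2 = 0.

H_2 = 0.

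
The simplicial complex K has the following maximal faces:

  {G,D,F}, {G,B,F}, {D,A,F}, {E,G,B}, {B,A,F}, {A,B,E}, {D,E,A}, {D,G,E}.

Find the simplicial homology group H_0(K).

K has 6 vertices, 12 edges, 8 triangles.
rank ∂_0 = 0, rank ∂_1 = 5 ⇒ b_0 = 6 − 0 − 5 = 1; all invariant factors of ∂_1 are 1 so no torsion. So H_0 ≅ Z.

H_0 = Z.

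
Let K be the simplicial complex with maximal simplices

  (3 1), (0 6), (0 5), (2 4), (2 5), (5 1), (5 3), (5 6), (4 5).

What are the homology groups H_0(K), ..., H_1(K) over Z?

H_0 ≅ Z,  H_1 ≅ Z^3.

Take the total order 0 < 1 < 2 < 3 < 4 < 5 < 6 on the vertex set. Then K (dimension 1) consists of the simplices:

  0-simplices (7): [0], [1], [2], [3], [4], [5], [6]
  1-simplices (9): [0,5], [0,6], [1,3], [1,5], [2,4], [2,5], [3,5], [4,5], [5,6]

so the chain groups are C_0 ≅ Z^7, C_1 ≅ Z^9.

Boundary ∂_1: C_1 → C_0 is given by ∂[p,q] = [q] − [p].
As a 7×9 matrix over Z this has rank 6, with invariant factors (1,1,1,1,1,1).

Computing H_k = (kernel of ∂_k) / (image of ∂_{k+1}):

  H_0: rank C_0 − rank ∂_1 = 7 − 6 = 1, and the invariant factors of ∂_1 are all 1, so H_0 ≅ Z.
  H_1: rank ker ∂_1 − rank ∂_2 = (9 − 6) − 0 = 3, and there is no ∂_2, so H_1 ≅ Z^3.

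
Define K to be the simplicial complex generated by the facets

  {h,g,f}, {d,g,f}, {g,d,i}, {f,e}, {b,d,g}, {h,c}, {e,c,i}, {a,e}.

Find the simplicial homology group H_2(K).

Order the vertices as a < b < c < d < e < f < g < h < i. Listing each simplex with vertices in this order, K has dimension 2 with simplices:

  0-simplices (9): a, b, c, d, e, f, g, h, i
  1-simplices (15): ae, bd, bg, ce, ch, ci, df, dg, di, ef, ei, fg, fh, gh, gi
  2-simplices (5): bdg, cei, dfg, dgi, fgh

Hence C_0 ≅ Z^9, C_1 ≅ Z^15, C_2 ≅ Z^5.

The boundary map ∂_1: C_1 → C_0 sends each edge [p,q] (with p < q) to q − p. For instance
  ∂fh = h − f.
The resulting 9×15 matrix has rank 8, and its Smith normal form has invariant factors (1,1,1,1,1,1,1,1).

The boundary map ∂_2: C_2 → C_1 acts by ∂[p,q,r] = [q,r] − [p,r] + [p,q]. For instance
  ∂bdg = dg − bg + bd,
  ∂dfg = fg − dg + df.
The 15×5 boundary matrix has rank 5 and Smith normal form diag(1,1,1,1,1).

Computing H_k = (kernel of ∂_k) / (image of ∂_{k+1}):

  H_2: rank ker ∂_2 − rank ∂_3 = (5 − 5) − 0 = 0, and there is no ∂_3, so H_2 ≅ 0.

H_2 = 0.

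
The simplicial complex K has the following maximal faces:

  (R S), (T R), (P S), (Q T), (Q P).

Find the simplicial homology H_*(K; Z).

We work with the vertex ordering P < Q < R < S < T. The simplices of K, each written with vertices in increasing order, are:

  0-simplices (5): P, Q, R, S, T
  1-simplices (5): PQ, PS, QT, RS, RT

so the chain groups are C_0 ≅ Z^5, C_1 ≅ Z^5.

The boundary map ∂_1: C_1 → C_0 sends each edge [p,q] (with p < q) to q − p. For instance
  ∂RS = S − R.
The resulting 5×5 matrix has rank 4, and its Smith normal form has invariant factors (1,1,1,1).

Computing H_k = (kernel of ∂_k) / (image of ∂_{k+1}):

  H_0: rank C_0 − rank ∂_1 = 5 − 4 = 1, and the invariant factors of ∂_1 are all 1, so H_0 = Z.
  H_1: rank ker ∂_1 − rank ∂_2 = (5 − 4) − 0 = 1, and there is no ∂_2, so H_1 = Z.

As a check, the Euler characteristic is 5 − 5 = 0, which agrees with 1 − 1 = 0.

H_0 ≅ Z,  H_1 ≅ Z.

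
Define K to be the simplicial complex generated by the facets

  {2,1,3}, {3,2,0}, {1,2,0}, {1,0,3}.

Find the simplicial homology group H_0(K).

H_0 ≅ Z.

We work with the vertex ordering 0 < 1 < 2 < 3. The simplices of K, each written with vertices in increasing order, are:

  0-simplices (4): [0], [1], [2], [3]
  1-simplices (6): [0,1], [0,2], [0,3], [1,2], [1,3], [2,3]
  2-simplices (4): [0,1,2], [0,1,3], [0,2,3], [1,2,3]

giving chain groups C_0 ≅ Z^4, C_1 ≅ Z^6, C_2 ≅ Z^4.

The boundary map ∂_1: C_1 → C_0 maps an edge to its endpoints' difference, ∂[p,q] = q − p. For instance
  ∂[1,2] = [2] − [1].
The resulting 4×6 matrix has rank 3, and its Smith normal form has invariant factors (1,1,1).

The boundary map ∂_2: C_2 → C_1 maps a triangle to the signed sum of its edges. For instance
  ∂[0,1,3] = [1,3] − [0,3] + [0,1],
  ∂[0,2,3] = [2,3] − [0,3] + [0,2].
The resulting 6×4 matrix has rank 3, and its Smith normal form has invariant factors (1,1,1).

From H_k ≅ ker(∂_k) / im(∂_{k+1}) we obtain:

  H_0: rank C_0 − rank ∂_1 = 4 − 3 = 1, and the invariant factors of ∂_1 are all 1, so H_0 ≅ Z.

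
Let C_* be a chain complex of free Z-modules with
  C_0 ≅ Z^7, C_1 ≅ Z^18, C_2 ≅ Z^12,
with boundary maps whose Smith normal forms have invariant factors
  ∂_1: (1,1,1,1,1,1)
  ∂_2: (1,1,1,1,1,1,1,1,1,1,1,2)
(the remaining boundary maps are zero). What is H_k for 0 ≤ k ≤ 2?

H_0 ≅ Z,  H_1 ≅ Z/2,  H_2 = 0.

H_0: b_0 = 7 − 0 − 6 = 1; torsion from ∂_1 factors > 1: none. So H_0 ≅ Z.
H_1: b_1 = 18 − 6 − 12 = 0; torsion from ∂_2 factors > 1: [2]. So H_1 ≅ Z/2.
H_2: b_2 = 12 − 12 − 0 = 0; torsion from ∂_3 factors > 1: none. So H_2 ≅ 0.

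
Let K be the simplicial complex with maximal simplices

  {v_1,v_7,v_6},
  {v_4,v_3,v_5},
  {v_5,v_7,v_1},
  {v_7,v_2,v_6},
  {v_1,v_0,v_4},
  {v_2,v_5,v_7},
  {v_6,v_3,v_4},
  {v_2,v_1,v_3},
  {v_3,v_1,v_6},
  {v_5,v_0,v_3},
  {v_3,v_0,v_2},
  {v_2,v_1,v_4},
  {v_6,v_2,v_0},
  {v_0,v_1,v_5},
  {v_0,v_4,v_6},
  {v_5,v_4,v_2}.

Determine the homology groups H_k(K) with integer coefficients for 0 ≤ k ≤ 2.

Order the vertices as v_0 < v_1 < v_2 < v_3 < v_4 < v_5 < v_6 < v_7. Listing each simplex with vertices in this order, K has dimension 2 with simplices:

  0-simplices (8): [v_0], [v_1], [v_2], [v_3], [v_4], [v_5], [v_6], [v_7]
  1-simplices (24): (24 of them)
  2-simplices (16): (16 of them)

so the chain groups are C_0 ≅ Z^8, C_1 ≅ Z^24, C_2 ≅ Z^16.

Boundary ∂_1: C_1 → C_0 maps an edge to its endpoints' difference, ∂[p,q] = q − p. For instance
  ∂[v_1,v_5] = [v_5] − [v_1].
The 8×24 boundary matrix has rank 7 and Smith normal form diag(1,1,1,1,1,1,1).

The boundary map ∂_2: C_2 → C_1 sends each 2-simplex [p,q,r] to [q,r] − [p,r] + [p,q]. For instance
  ∂[v_1,v_2,v_3] = [v_2,v_3] − [v_1,v_3] + [v_1,v_2],
  ∂[v_3,v_4,v_5] = [v_4,v_5] − [v_3,v_5] + [v_3,v_4].
The 24×16 boundary matrix has rank 15 and Smith normal form diag(1,1,1,1,1,1,1,1,1,1,1,1,1,1,1).

Reading off H_k = ker ∂_k / im ∂_{k+1}:

  H_0: rank C_0 − rank ∂_1 = 8 − 7 = 1, and the invariant factors of ∂_1 are all 1, so H_0 ≅ Z.
  H_1: rank ker ∂_1 − rank ∂_2 = (24 − 7) − 15 = 2, and the invariant factors of ∂_2 are all 1, so H_1 ≅ Z^2.
  H_2: rank ker ∂_2 − rank ∂_3 = (16 − 15) − 0 = 1, and there is no ∂_3, so H_2 ≅ Z.

As a check, the Euler characteristic is 8 − 24 + 16 = 0, which agrees with 1 − 2 + 1 = 0.

H_0 = Z,  H_1 = Z^2,  H_2 = Z.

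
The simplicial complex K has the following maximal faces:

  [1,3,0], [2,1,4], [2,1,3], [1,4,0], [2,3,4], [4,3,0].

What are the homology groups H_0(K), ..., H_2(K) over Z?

H_0 = Z,  H_1 = 0,  H_2 = Z.

Fix the vertex order 0 < 1 < 2 < 3 < 4 and write every simplex with vertices in increasing order. Then dim K = 2 and the simplices of K are:

  0-simplices (5): [0], [1], [2], [3], [4]
  1-simplices (9): [0,1], [0,3], [0,4], [1,2], [1,3], [1,4], [2,3], [2,4], [3,4]
  2-simplices (6): [0,1,3], [0,1,4], [0,3,4], [1,2,3], [1,2,4], [2,3,4]

Hence C_0 ≅ Z^5, C_1 ≅ Z^9, C_2 ≅ Z^6.

Boundary ∂_1: C_1 → C_0 is given by ∂[p,q] = [q] − [p].
As a 5×9 matrix over Z this has rank 4, with invariant factors (1,1,1,1).

∂_2: C_2 → C_1 maps a triangle to the signed sum of its edges. For instance
  ∂[0,3,4] = [3,4] − [0,4] + [0,3],
  ∂[0,1,3] = [1,3] − [0,3] + [0,1].
The 9×6 boundary matrix has rank 5 and Smith normal form diag(1,1,1,1,1).

Now H_k = ker ∂_k / im ∂_{k+1}, so:

  H_0: rank C_0 − rank ∂_1 = 5 − 4 = 1, and the invariant factors of ∂_1 are all 1, so H_0 = Z.
  H_1: rank ker ∂_1 − rank ∂_2 = (9 − 4) − 5 = 0, and the invariant factors of ∂_2 are all 1, so H_1 = 0.
  H_2: rank ker ∂_2 − rank ∂_3 = (6 − 5) − 0 = 1, and there is no ∂_3, so H_2 = Z.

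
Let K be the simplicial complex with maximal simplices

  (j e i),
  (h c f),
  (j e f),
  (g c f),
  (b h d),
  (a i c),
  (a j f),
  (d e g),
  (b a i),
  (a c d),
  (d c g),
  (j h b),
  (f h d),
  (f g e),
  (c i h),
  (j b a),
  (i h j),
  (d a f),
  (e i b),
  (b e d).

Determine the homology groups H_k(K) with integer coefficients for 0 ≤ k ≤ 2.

H_0 = Z,  H_1 = Z ⊕ Z/2Z,  H_2 = 0.

Take the total order a < b < c < d < e < f < g < h < i < j on the vertex set. Then K (dimension 2) consists of the simplices:

  0-simplices (10): a, b, c, d, e, f, g, h, i, j
  1-simplices (30): ab, ac, ad, af, ai, aj, bd, be, bh, bi, bj, cd, cf, cg, ch, ci, de, df, dg, dh, ef, eg, ei, ej, fg, fh, fj, hi, hj, ij
  2-simplices (20): abi, abj, acd, aci, adf, afj, bde, bdh, bei, bhj, cdg, cfg, cfh, chi, deg, dfh, efg, efj, eij, hij

so the chain groups are C_0 ≅ Z^10, C_1 ≅ Z^30, C_2 ≅ Z^20.

∂_1: C_1 → C_0 sends each edge [p,q] (with p < q) to q − p. For instance
  ∂bd = d − b.
As a 10×30 matrix over Z this has rank 9, with invariant factors (1,1,1,1,1,1,1,1,1).

The boundary map ∂_2: C_2 → C_1 acts by ∂[p,q,r] = [q,r] − [p,r] + [p,q]. For instance
  ∂cdg = dg − cg + cd,
  ∂deg = eg − dg + de.
As a 30×20 matrix over Z this has rank 20, with invariant factors (1,1,1,1,1,1,1,1,1,1,1,1,1,1,1,1,1,1,1,2).

Reading off H_k = ker ∂_k / im ∂_{k+1}:

  H_0: rank C_0 − rank ∂_1 = 10 − 9 = 1, and the invariant factors of ∂_1 are all 1, so H_0 = Z.
  H_1: rank ker ∂_1 − rank ∂_2 = (30 − 9) − 20 = 1, and ∂_2 has invariant factor 2 > 1, so H_1 = Z ⊕ Z/2Z.
  H_2: rank ker ∂_2 − rank ∂_3 = (20 − 20) − 0 = 0, and there is no ∂_3, so H_2 = 0.

As a check, the Euler characteristic is 10 − 30 + 20 = 0, which agrees with 1 − 1 + 0 = 0.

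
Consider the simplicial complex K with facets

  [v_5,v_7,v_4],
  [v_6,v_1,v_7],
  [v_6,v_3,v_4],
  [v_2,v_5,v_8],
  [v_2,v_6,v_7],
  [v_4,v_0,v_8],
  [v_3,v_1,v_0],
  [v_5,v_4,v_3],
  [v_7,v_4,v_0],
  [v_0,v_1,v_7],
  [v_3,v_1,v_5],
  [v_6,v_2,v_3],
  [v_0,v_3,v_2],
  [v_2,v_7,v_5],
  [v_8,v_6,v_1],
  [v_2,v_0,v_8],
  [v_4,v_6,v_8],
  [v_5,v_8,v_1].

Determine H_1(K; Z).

Take the total order v_0 < v_1 < v_2 < v_3 < v_4 < v_5 < v_6 < v_7 < v_8 on the vertex set. Then K (dimension 2) consists of the simplices:

  0-simplices (9): [v_0], [v_1], [v_2], [v_3], [v_4], [v_5], [v_6], [v_7], [v_8]
  1-simplices (27): (27 of them)
  2-simplices (18): (18 of them)

so the chain groups are C_0 ≅ Z^9, C_1 ≅ Z^27, C_2 ≅ Z^18.

Boundary ∂_1: C_1 → C_0 is given by ∂[p,q] = [q] − [p].
This gives a 9×27 integer matrix of rank 8; reducing to Smith normal form yields diagonal entries (1,1,1,1,1,1,1,1).

The boundary map ∂_2: C_2 → C_1 acts by ∂[p,q,r] = [q,r] − [p,r] + [p,q]. For instance
  ∂[v_2,v_6,v_7] = [v_6,v_7] − [v_2,v_7] + [v_2,v_6],
  ∂[v_0,v_2,v_3] = [v_2,v_3] − [v_0,v_3] + [v_0,v_2].
The 27×18 boundary matrix has rank 17 and Smith normal form diag(1,1,1,1,1,1,1,1,1,1,1,1,1,1,1,1,1).

Now H_k = ker ∂_k / im ∂_{k+1}, so:

  H_1: rank ker ∂_1 − rank ∂_2 = (27 − 8) − 17 = 2, and the invariant factors of ∂_2 are all 1, so H_1 ≅ Z^2.

H_1 ≅ Z^2.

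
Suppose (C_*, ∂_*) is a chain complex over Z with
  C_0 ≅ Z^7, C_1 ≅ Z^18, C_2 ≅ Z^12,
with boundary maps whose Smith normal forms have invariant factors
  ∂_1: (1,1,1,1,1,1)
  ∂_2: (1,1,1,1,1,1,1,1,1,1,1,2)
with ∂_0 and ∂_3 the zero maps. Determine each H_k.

H_0: b_0 = 7 − 0 − 6 = 1; torsion from ∂_1 factors > 1: none. So H_0 = Z.
H_1: b_1 = 18 − 6 − 12 = 0; torsion from ∂_2 factors > 1: [2]. So H_1 = Z/2.
H_2: b_2 = 12 − 12 − 0 = 0; torsion from ∂_3 factors > 1: none. So H_2 = 0.

H_0 = Z,  H_1 = Z/2,  H_2 = 0.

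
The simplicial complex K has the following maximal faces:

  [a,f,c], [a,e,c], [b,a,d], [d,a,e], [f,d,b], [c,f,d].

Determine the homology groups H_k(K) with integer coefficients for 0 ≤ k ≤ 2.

H_0 = Z,  H_1 = Z,  H_2 = 0.

Order the vertices as a < b < c < d < e < f. Listing each simplex with vertices in this order, K has dimension 2 with simplices:

  0-simplices (6): a, b, c, d, e, f
  1-simplices (12): ab, ac, ad, ae, af, bd, bf, cd, ce, cf, de, df
  2-simplices (6): abd, ace, acf, ade, bdf, cdf

Hence C_0 ≅ Z^6, C_1 ≅ Z^12, C_2 ≅ Z^6.

∂_1: C_1 → C_0 sends each edge [p,q] (with p < q) to q − p.
The resulting 6×12 matrix has rank 5, and its Smith normal form has invariant factors (1,1,1,1,1).

Boundary ∂_2: C_2 → C_1 sends each 2-simplex [p,q,r] to [q,r] − [p,r] + [p,q]. For instance
  ∂ace = ce − ae + ac,
  ∂abd = bd − ad + ab.
The resulting 12×6 matrix has rank 6, and its Smith normal form has invariant factors (1,1,1,1,1,1).

Now H_k = ker ∂_k / im ∂_{k+1}, so:

  H_0: rank C_0 − rank ∂_1 = 6 − 5 = 1, and the invariant factors of ∂_1 are all 1, so H_0 ≅ Z.
  H_1: rank ker ∂_1 − rank ∂_2 = (12 − 5) − 6 = 1, and the invariant factors of ∂_2 are all 1, so H_1 ≅ Z.
  H_2: rank ker ∂_2 − rank ∂_3 = (6 − 6) − 0 = 0, and there is no ∂_3, so H_2 ≅ 0.

As a check, the Euler characteristic is 6 − 12 + 6 = 0, which agrees with 1 − 1 + 0 = 0.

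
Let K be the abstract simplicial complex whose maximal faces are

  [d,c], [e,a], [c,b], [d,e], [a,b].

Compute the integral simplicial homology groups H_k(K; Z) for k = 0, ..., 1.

Order the vertices as a < b < c < d < e. Listing each simplex with vertices in this order, K has dimension 1 with simplices:

  0-simplices (5): a, b, c, d, e
  1-simplices (5): ab, ae, bc, cd, de

giving chain groups C_0 ≅ Z^5, C_1 ≅ Z^5.

The boundary map ∂_1: C_1 → C_0 is given by ∂[p,q] = [q] − [p]. For instance
  ∂bc = c − b.
The resulting 5×5 matrix has rank 4, and its Smith normal form has invariant factors (1,1,1,1).

From H_k ≅ ker(∂_k) / im(∂_{k+1}) we obtain:

  H_0: rank C_0 − rank ∂_1 = 5 − 4 = 1, and the invariant factors of ∂_1 are all 1, so H_0 ≅ Z.
  H_1: rank ker ∂_1 − rank ∂_2 = (5 − 4) − 0 = 1, and there is no ∂_2, so H_1 ≅ Z.

H_0 = Z,  H_1 = Z.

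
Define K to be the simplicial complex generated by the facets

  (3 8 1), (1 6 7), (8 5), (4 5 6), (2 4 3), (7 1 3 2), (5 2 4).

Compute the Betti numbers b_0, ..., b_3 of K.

We work with the vertex ordering 1 < 2 < 3 < 4 < 5 < 6 < 7 < 8. The simplices of K, each written with vertices in increasing order, are:

  0-simplices (8): [1], [2], [3], [4], [5], [6], [7], [8]
  1-simplices (17): [1,2], [1,3], [1,6], [1,7], [1,8], [2,3], [2,4], [2,5], [2,7], [3,4], [3,7], [3,8], [4,5], [4,6], [5,6], [5,8], [6,7]
  2-simplices (9): [1,2,3], [1,2,7], [1,3,7], [1,3,8], [1,6,7], [2,3,4], [2,3,7], [2,4,5], [4,5,6]
  3-simplices (1): [1,2,3,7]

Hence C_0 ≅ Z^8, C_1 ≅ Z^17, C_2 ≅ Z^9, C_3 ≅ Z^1.

The boundary map ∂_1: C_1 → C_0 is given by ∂[p,q] = [q] − [p]. For instance
  ∂[5,6] = [6] − [5].
This gives a 8×17 integer matrix of rank 7; reducing to Smith normal form yields diagonal entries (1,1,1,1,1,1,1).

∂_2: C_2 → C_1 acts by ∂[p,q,r] = [q,r] − [p,r] + [p,q]. For instance
  ∂[1,6,7] = [6,7] − [1,7] + [1,6],
  ∂[4,5,6] = [5,6] − [4,6] + [4,5].
This gives a 17×9 integer matrix of rank 8; reducing to Smith normal form yields diagonal entries (1,1,1,1,1,1,1,1).

∂_3: C_3 → C_2 sends each 3-simplex σ to the alternating sum Σ_i (−1)^i (σ with its i-th vertex removed). For instance
  ∂[1,2,3,7] = [2,3,7] − [1,3,7] + [1,2,7] − [1,2,3].
As a 9×1 matrix over Z this has rank 1, with invariant factors (1).

Reading off H_k = ker ∂_k / im ∂_{k+1}:

  H_0: rank C_0 − rank ∂_1 = 8 − 7 = 1, and the invariant factors of ∂_1 are all 1, so H_0 = Z.
  H_1: rank ker ∂_1 − rank ∂_2 = (17 − 7) − 8 = 2, and the invariant factors of ∂_2 are all 1, so H_1 = Z^2.
  H_2: rank ker ∂_2 − rank ∂_3 = (9 − 8) − 1 = 0, and the invariant factors of ∂_3 are all 1, so H_2 = 0.
  H_3: rank ker ∂_3 − rank ∂_4 = (1 − 1) − 0 = 0, and there is no ∂_4, so H_3 = 0.

Hence the Betti numbers are b_0 = 1, b_1 = 2, b_2 = 0, b_3 = 0.

b_0 = 1, b_1 = 2, b_2 = 0, b_3 = 0.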